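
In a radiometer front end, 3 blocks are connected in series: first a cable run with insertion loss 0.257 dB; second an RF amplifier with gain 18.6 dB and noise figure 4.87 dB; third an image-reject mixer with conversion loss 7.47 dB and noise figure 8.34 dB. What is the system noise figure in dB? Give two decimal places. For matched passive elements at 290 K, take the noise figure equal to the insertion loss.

Convert to linear (a loss of L dB is a gain of −L dB): F_i = 10^(NF_i/10), G_i = 10^(G_i,dB/10)
  Stage 1: F_1 = 10^(0.257/10) = 1.061, G_1 = 10^(−0.257/10) = 0.9425
  Stage 2: F_2 = 10^(4.87/10) = 3.069, G_2 = 10^(18.6/10) = 72.44
  Stage 3: F_3 = 10^(8.34/10) = 6.823, G_3 = 10^(−7.47/10) = 0.1791
Friis cascade:
  F = 1.061 + (3.069 − 1)/0.9425 + (6.823 − 1)/68.28 = 3.341
NF = 10 log₁₀(3.341) = 5.24 dB

5.24 dB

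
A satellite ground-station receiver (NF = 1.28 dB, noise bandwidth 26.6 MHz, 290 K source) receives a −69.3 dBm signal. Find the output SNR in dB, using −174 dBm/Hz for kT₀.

29.2 dB

Noise floor: N = −174 + 10 log₁₀(B) + NF
10 log₁₀(2.66×10⁷) = 74.25 dB
N = −174 + 74.25 + 1.28 = −98.47 dBm
SNR = P_sig − N = −69.3 − (−98.47) = 29.17 dB → 29.2 dB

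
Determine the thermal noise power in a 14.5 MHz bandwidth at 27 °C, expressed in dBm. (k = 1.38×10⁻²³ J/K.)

T = 27 °C + 273.15 = 300.15 K
P_n = kTB = 1.38×10⁻²³ × 300.15 × 1.45×10⁷ = 6.01×10⁻¹⁴ W
In dBm: 10 log₁₀(6.01×10⁻¹⁴ / 10⁻³) = −102.2 dBm

−102.2 dBm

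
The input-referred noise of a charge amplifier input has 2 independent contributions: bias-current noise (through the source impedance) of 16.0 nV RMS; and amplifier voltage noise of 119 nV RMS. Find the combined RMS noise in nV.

120 nV

Uncorrelated sources add in power (mean-square): V_tot = √(ΣV_i²)
V_tot = √[(1.60×10⁻⁸)² + (1.19×10⁻⁷)²] = 1.20×10⁻⁷ V = 120 nV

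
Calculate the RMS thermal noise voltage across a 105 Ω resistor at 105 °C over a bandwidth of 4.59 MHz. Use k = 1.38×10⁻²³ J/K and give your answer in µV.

3.17 µV

T = 105 °C + 273.15 = 378.15 K
V_n = √(4kTRB)
4kTRB = 4 × 1.38×10⁻²³ × 378.15 × 1.05×10² × 4.59×10⁶ = 1.01×10⁻¹¹ V²
V_n = √(1.01×10⁻¹¹) = 3.17×10⁻⁶ V = 3.17 µV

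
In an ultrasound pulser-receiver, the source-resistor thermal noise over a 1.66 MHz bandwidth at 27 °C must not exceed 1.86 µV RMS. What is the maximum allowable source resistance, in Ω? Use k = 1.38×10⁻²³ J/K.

126 Ω

T = 27 °C + 273.15 = 300.15 K
Johnson–Nyquist: V_n = √(4kTRB) ⇒ R = V_n² / (4kTB)
4kTB = 4 × 1.38×10⁻²³ × 300.15 × 1.66×10⁶ = 2.75×10⁻¹⁴
R = (1.86×10⁻⁶)² / 2.75×10⁻¹⁴ = 1.26×10² Ω = 126 Ω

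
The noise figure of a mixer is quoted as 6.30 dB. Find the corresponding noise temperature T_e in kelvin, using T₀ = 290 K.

F = 10^(6.30/10) = 4.2658
T_e = (F − 1)·T₀ = (4.2658 − 1) × 290 = 947 K

947 K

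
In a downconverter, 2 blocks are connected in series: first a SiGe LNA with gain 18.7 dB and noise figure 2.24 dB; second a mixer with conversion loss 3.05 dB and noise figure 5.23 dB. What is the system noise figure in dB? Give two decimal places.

2.32 dB

Convert to linear (a loss of L dB is a gain of −L dB): F_i = 10^(NF_i/10), G_i = 10^(G_i,dB/10)
  Stage 1: F_1 = 10^(2.24/10) = 1.675, G_1 = 10^(18.7/10) = 74.13
  Stage 2: F_2 = 10^(5.23/10) = 3.334, G_2 = 10^(−3.05/10) = 0.4955
Friis cascade:
  F = 1.675 + (3.334 − 1)/74.13 = 1.706
NF = 10 log₁₀(1.706) = 2.32 dB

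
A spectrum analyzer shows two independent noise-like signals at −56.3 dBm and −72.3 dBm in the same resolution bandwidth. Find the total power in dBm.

Convert to linear, add, convert back:
P₁ = 2.34×10⁻⁹ W, P₂ = 5.89×10⁻¹¹ W
P_tot = 2.40×10⁻⁹ W → 10 log₁₀(P_tot / 10⁻³) = −56.2 dBm

−56.2 dBm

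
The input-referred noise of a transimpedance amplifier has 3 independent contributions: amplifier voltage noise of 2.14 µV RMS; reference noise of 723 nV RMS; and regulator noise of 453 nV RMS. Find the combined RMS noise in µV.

Uncorrelated sources add in power (mean-square): V_tot = √(ΣV_i²)
V_tot = √[(2.14×10⁻⁶)² + (7.23×10⁻⁷)² + (4.53×10⁻⁷)²] = 2.30×10⁻⁶ V = 2.30 µV

2.30 µV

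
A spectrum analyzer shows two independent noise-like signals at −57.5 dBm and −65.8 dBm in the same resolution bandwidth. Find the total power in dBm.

−56.9 dBm

Convert to linear, add, convert back:
P₁ = 1.78×10⁻⁹ W, P₂ = 2.63×10⁻¹⁰ W
P_tot = 2.04×10⁻⁹ W → 10 log₁₀(P_tot / 10⁻³) = −56.9 dBm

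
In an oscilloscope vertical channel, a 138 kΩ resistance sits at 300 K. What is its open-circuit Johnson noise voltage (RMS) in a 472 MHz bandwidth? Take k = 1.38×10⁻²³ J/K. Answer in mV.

V_n = √(4kTRB)
4kTRB = 4 × 1.38×10⁻²³ × 300 × 1.38×10⁵ × 4.72×10⁸ = 1.08×10⁻⁶ V²
V_n = √(1.08×10⁻⁶) = 1.04×10⁻³ V = 1.04 mV

1.04 mV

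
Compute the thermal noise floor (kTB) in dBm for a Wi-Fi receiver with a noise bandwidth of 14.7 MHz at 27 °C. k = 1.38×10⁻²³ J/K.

−102.2 dBm

T = 27 °C + 273.15 = 300.15 K
P_n = kTB = 1.38×10⁻²³ × 300.15 × 1.47×10⁷ = 6.09×10⁻¹⁴ W
In dBm: 10 log₁₀(6.09×10⁻¹⁴ / 10⁻³) = −102.2 dBm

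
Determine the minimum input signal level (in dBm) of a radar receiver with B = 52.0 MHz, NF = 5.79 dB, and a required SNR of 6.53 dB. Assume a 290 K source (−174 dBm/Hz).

−84.5 dBm

Sensitivity = −174 + 10 log₁₀(B) + NF + SNR_min
= −174 + 77.16 + 5.79 + 6.53
= −84.52 dBm → −84.5 dBm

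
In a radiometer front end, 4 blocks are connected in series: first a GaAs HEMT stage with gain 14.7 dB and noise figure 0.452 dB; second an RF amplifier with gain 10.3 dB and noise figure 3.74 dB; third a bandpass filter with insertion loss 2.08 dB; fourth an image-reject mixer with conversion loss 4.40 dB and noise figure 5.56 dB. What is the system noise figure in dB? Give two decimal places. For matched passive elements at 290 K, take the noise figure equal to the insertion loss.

0.69 dB

Convert to linear (a loss of L dB is a gain of −L dB): F_i = 10^(NF_i/10), G_i = 10^(G_i,dB/10)
  Stage 1: F_1 = 10^(0.452/10) = 1.110, G_1 = 10^(14.7/10) = 29.51
  Stage 2: F_2 = 10^(3.74/10) = 2.366, G_2 = 10^(10.3/10) = 10.72
  Stage 3: F_3 = 10^(2.08/10) = 1.614, G_3 = 10^(−2.08/10) = 0.6194
  Stage 4: F_4 = 10^(5.56/10) = 3.597, G_4 = 10^(−4.40/10) = 0.3631
Friis cascade:
  F = 1.110 + (2.366 − 1)/29.51 + (1.614 − 1)/316.2 + (3.597 − 1)/195.9 = 1.171
NF = 10 log₁₀(1.171) = 0.69 dB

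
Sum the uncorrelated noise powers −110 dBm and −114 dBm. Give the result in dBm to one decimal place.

Convert to linear, add, convert back:
P₁ = 1.00×10⁻¹⁴ W, P₂ = 3.98×10⁻¹⁵ W
P_tot = 1.40×10⁻¹⁴ W → 10 log₁₀(P_tot / 10⁻³) = −108.5 dBm

−108.5 dBm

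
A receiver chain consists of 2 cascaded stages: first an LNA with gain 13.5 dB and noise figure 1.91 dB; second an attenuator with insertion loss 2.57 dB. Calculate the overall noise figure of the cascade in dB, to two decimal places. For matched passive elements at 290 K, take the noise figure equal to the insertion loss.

Convert to linear (a loss of L dB is a gain of −L dB): F_i = 10^(NF_i/10), G_i = 10^(G_i,dB/10)
  Stage 1: F_1 = 10^(1.91/10) = 1.552, G_1 = 10^(13.5/10) = 22.39
  Stage 2: F_2 = 10^(2.57/10) = 1.807, G_2 = 10^(−2.57/10) = 0.5534
Friis cascade:
  F = 1.552 + (1.807 − 1)/22.39 = 1.588
NF = 10 log₁₀(1.588) = 2.01 dB

2.01 dB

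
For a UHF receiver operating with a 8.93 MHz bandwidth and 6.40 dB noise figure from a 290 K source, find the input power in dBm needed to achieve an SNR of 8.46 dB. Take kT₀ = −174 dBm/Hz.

Sensitivity = −174 + 10 log₁₀(B) + NF + SNR_min
= −174 + 69.51 + 6.40 + 8.46
= −89.63 dBm → −89.6 dBm

−89.6 dBm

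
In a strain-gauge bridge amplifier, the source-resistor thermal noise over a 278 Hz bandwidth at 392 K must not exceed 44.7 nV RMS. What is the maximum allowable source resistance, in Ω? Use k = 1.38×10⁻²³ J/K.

Johnson–Nyquist: V_n = √(4kTRB) ⇒ R = V_n² / (4kTB)
4kTB = 4 × 1.38×10⁻²³ × 392 × 2.78×10² = 6.02×10⁻¹⁸
R = (4.47×10⁻⁸)² / 6.02×10⁻¹⁸ = 3.32×10² Ω = 332 Ω

332 Ω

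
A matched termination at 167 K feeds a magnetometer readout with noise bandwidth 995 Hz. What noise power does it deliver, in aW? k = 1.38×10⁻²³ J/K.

P_n = kTB = 1.38×10⁻²³ × 167 × 9.95×10² = 2.29×10⁻¹⁸ W = 2.29 aW

2.29 aW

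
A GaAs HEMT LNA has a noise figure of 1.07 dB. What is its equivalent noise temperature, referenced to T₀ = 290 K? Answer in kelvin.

F = 10^(1.07/10) = 1.27938
T_e = (F − 1)·T₀ = (1.27938 − 1) × 290 = 81.0 K

81.0 K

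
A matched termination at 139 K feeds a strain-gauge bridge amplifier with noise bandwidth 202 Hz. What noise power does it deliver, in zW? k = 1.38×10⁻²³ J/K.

P_n = kTB = 1.38×10⁻²³ × 139 × 2.02×10² = 3.87×10⁻¹⁹ W = 387 zW

387 zW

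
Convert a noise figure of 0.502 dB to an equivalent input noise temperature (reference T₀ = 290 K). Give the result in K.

F = 10^(0.502/10) = 1.12254
T_e = (F − 1)·T₀ = (1.12254 − 1) × 290 = 35.5 K

35.5 K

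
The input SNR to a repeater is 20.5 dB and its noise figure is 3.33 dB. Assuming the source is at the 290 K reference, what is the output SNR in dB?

By definition F = SNR_in/SNR_out, so in dB: SNR_out = SNR_in − NF
SNR_out = 20.5 − 3.33 = 17.17 dB

17.17 dB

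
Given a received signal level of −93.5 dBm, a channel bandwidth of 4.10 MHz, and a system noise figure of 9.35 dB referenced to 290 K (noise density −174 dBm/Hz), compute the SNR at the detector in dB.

5.0 dB

Noise floor: N = −174 + 10 log₁₀(B) + NF
10 log₁₀(4.10×10⁶) = 66.13 dB
N = −174 + 66.13 + 9.35 = −98.52 dBm
SNR = P_sig − N = −93.5 − (−98.52) = 5.02 dB → 5.0 dB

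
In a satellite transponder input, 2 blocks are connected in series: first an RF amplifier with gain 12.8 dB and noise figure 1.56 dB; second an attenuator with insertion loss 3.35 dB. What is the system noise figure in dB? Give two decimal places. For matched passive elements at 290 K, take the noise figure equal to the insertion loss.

Convert to linear (a loss of L dB is a gain of −L dB): F_i = 10^(NF_i/10), G_i = 10^(G_i,dB/10)
  Stage 1: F_1 = 10^(1.56/10) = 1.432, G_1 = 10^(12.8/10) = 19.05
  Stage 2: F_2 = 10^(3.35/10) = 2.163, G_2 = 10^(−3.35/10) = 0.4624
Friis cascade:
  F = 1.432 + (2.163 − 1)/19.05 = 1.493
NF = 10 log₁₀(1.493) = 1.74 dB

1.74 dB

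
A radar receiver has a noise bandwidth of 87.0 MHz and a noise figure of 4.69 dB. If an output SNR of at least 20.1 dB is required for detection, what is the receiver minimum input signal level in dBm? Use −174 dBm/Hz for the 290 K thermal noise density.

−69.8 dBm

Sensitivity = −174 + 10 log₁₀(B) + NF + SNR_min
= −174 + 79.4 + 4.69 + 20.1
= −69.81 dBm → −69.8 dBm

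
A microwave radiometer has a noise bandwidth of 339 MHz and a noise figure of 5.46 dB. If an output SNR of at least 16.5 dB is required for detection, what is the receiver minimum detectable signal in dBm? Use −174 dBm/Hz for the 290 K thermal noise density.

−66.7 dBm

Sensitivity = −174 + 10 log₁₀(B) + NF + SNR_min
= −174 + 85.3 + 5.46 + 16.5
= −66.74 dBm → −66.7 dBm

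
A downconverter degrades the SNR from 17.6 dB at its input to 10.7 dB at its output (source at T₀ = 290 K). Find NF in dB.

NF (dB) = SNR_in(dB) − SNR_out(dB) when the source is at T₀
NF = 17.6 − 10.7 = 6.9 dB

6.9 dB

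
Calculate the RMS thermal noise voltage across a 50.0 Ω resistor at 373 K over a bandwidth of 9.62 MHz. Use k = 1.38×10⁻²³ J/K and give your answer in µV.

V_n = √(4kTRB)
4kTRB = 4 × 1.38×10⁻²³ × 373 × 5.00×10¹ × 9.62×10⁶ = 9.90×10⁻¹² V²
V_n = √(9.90×10⁻¹²) = 3.15×10⁻⁶ V = 3.15 µV

3.15 µV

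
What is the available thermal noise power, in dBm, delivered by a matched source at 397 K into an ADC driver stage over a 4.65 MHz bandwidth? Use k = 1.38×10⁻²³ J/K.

P_n = kTB = 1.38×10⁻²³ × 397 × 4.65×10⁶ = 2.55×10⁻¹⁴ W
In dBm: 10 log₁₀(2.55×10⁻¹⁴ / 10⁻³) = −105.9 dBm

−105.9 dBm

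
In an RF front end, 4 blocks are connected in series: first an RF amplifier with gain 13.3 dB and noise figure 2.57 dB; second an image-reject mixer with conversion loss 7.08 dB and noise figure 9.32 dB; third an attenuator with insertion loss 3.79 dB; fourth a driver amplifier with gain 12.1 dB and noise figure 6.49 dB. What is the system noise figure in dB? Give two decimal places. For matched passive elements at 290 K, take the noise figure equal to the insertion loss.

6.50 dB

Convert to linear (a loss of L dB is a gain of −L dB): F_i = 10^(NF_i/10), G_i = 10^(G_i,dB/10)
  Stage 1: F_1 = 10^(2.57/10) = 1.807, G_1 = 10^(13.3/10) = 21.38
  Stage 2: F_2 = 10^(9.32/10) = 8.551, G_2 = 10^(−7.08/10) = 0.1959
  Stage 3: F_3 = 10^(3.79/10) = 2.393, G_3 = 10^(−3.79/10) = 0.4178
  Stage 4: F_4 = 10^(6.49/10) = 4.457, G_4 = 10^(12.1/10) = 16.22
Friis cascade:
  F = 1.807 + (8.551 − 1)/21.38 + (2.393 − 1)/4.188 + (4.457 − 1)/1.750 = 4.468
NF = 10 log₁₀(4.468) = 6.50 dB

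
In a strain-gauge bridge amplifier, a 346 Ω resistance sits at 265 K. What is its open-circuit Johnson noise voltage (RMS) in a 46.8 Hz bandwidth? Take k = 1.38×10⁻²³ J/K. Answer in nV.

15.4 nV

V_n = √(4kTRB)
4kTRB = 4 × 1.38×10⁻²³ × 265 × 3.46×10² × 4.68×10¹ = 2.37×10⁻¹⁶ V²
V_n = √(2.37×10⁻¹⁶) = 1.54×10⁻⁸ V = 15.4 nV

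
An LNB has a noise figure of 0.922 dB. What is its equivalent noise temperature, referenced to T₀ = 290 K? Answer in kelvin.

F = 10^(0.922/10) = 1.23652
T_e = (F − 1)·T₀ = (1.23652 − 1) × 290 = 68.6 K

68.6 K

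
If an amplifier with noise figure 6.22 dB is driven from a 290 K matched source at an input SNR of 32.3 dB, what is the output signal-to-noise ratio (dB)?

26.08 dB

By definition F = SNR_in/SNR_out, so in dB: SNR_out = SNR_in − NF
SNR_out = 32.3 − 6.22 = 26.08 dB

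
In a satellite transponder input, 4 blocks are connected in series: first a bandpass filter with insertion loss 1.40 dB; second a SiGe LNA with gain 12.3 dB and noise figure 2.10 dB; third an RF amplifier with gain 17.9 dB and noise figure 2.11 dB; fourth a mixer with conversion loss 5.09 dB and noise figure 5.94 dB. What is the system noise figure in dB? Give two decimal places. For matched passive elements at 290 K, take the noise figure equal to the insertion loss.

Convert to linear (a loss of L dB is a gain of −L dB): F_i = 10^(NF_i/10), G_i = 10^(G_i,dB/10)
  Stage 1: F_1 = 10^(1.40/10) = 1.380, G_1 = 10^(−1.40/10) = 0.7244
  Stage 2: F_2 = 10^(2.10/10) = 1.622, G_2 = 10^(12.3/10) = 16.98
  Stage 3: F_3 = 10^(2.11/10) = 1.626, G_3 = 10^(17.9/10) = 61.66
  Stage 4: F_4 = 10^(5.94/10) = 3.926, G_4 = 10^(−5.09/10) = 0.3097
Friis cascade:
  F = 1.380 + (1.622 − 1)/0.7244 + (1.626 − 1)/12.30 + (3.926 − 1)/758.6 = 2.293
NF = 10 log₁₀(2.293) = 3.60 dB

3.60 dB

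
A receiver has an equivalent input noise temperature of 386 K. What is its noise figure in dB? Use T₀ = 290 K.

F = 1 + T_e/T₀ = 1 + 386/290 = 2.33103
NF = 10 log₁₀(2.33103) = 3.68 dB

3.68 dB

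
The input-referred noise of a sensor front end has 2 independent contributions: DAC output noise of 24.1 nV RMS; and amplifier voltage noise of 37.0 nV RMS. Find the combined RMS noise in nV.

Uncorrelated sources add in power (mean-square): V_tot = √(ΣV_i²)
V_tot = √[(2.41×10⁻⁸)² + (3.70×10⁻⁸)²] = 4.42×10⁻⁸ V = 44.2 nV

44.2 nV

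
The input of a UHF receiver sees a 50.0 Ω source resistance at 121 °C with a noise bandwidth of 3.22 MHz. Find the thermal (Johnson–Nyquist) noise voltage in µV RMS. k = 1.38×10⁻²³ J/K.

1.87 µV

T = 121 °C + 273.15 = 394.15 K
V_n = √(4kTRB)
4kTRB = 4 × 1.38×10⁻²³ × 394.15 × 5.00×10¹ × 3.22×10⁶ = 3.50×10⁻¹² V²
V_n = √(3.50×10⁻¹²) = 1.87×10⁻⁶ V = 1.87 µV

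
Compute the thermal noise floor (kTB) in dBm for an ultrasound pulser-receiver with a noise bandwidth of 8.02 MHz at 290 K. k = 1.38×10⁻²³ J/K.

−104.9 dBm

P_n = kTB = 1.38×10⁻²³ × 290 × 8.02×10⁶ = 3.21×10⁻¹⁴ W
In dBm: 10 log₁₀(3.21×10⁻¹⁴ / 10⁻³) = −104.9 dBm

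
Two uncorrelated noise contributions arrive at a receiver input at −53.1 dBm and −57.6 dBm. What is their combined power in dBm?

Convert to linear, add, convert back:
P₁ = 4.90×10⁻⁹ W, P₂ = 1.74×10⁻⁹ W
P_tot = 6.64×10⁻⁹ W → 10 log₁₀(P_tot / 10⁻³) = −51.8 dBm

−51.8 dBm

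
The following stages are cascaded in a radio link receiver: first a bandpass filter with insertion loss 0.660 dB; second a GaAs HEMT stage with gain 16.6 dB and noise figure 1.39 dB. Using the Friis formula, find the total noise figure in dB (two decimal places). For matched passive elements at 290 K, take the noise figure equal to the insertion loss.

Convert to linear (a loss of L dB is a gain of −L dB): F_i = 10^(NF_i/10), G_i = 10^(G_i,dB/10)
  Stage 1: F_1 = 10^(0.660/10) = 1.164, G_1 = 10^(−0.660/10) = 0.8590
  Stage 2: F_2 = 10^(1.39/10) = 1.377, G_2 = 10^(16.6/10) = 45.71
Friis cascade:
  F = 1.164 + (1.377 − 1)/0.8590 = 1.603
NF = 10 log₁₀(1.603) = 2.05 dB

2.05 dB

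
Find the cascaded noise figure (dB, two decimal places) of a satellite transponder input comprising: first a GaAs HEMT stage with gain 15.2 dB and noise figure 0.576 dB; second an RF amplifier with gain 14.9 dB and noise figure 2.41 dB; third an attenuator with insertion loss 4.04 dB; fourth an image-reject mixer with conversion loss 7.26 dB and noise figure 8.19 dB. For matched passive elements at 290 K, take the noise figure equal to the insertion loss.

Convert to linear (a loss of L dB is a gain of −L dB): F_i = 10^(NF_i/10), G_i = 10^(G_i,dB/10)
  Stage 1: F_1 = 10^(0.576/10) = 1.142, G_1 = 10^(15.2/10) = 33.11
  Stage 2: F_2 = 10^(2.41/10) = 1.742, G_2 = 10^(14.9/10) = 30.90
  Stage 3: F_3 = 10^(4.04/10) = 2.535, G_3 = 10^(−4.04/10) = 0.3945
  Stage 4: F_4 = 10^(8.19/10) = 6.592, G_4 = 10^(−7.26/10) = 0.1879
Friis cascade:
  F = 1.142 + (1.742 − 1)/33.11 + (2.535 − 1)/1023 + (6.592 − 1)/403.6 = 1.180
NF = 10 log₁₀(1.180) = 0.72 dB

0.72 dB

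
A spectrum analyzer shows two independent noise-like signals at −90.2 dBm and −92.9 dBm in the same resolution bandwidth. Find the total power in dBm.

−88.3 dBm

Convert to linear, add, convert back:
P₁ = 9.55×10⁻¹³ W, P₂ = 5.13×10⁻¹³ W
P_tot = 1.47×10⁻¹² W → 10 log₁₀(P_tot / 10⁻³) = −88.3 dBm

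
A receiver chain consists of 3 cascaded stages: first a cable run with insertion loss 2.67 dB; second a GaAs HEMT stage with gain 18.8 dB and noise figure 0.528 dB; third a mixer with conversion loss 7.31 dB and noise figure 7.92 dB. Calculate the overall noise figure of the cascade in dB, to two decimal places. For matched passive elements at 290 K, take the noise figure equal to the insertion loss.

Convert to linear (a loss of L dB is a gain of −L dB): F_i = 10^(NF_i/10), G_i = 10^(G_i,dB/10)
  Stage 1: F_1 = 10^(2.67/10) = 1.849, G_1 = 10^(−2.67/10) = 0.5408
  Stage 2: F_2 = 10^(0.528/10) = 1.129, G_2 = 10^(18.8/10) = 75.86
  Stage 3: F_3 = 10^(7.92/10) = 6.194, G_3 = 10^(−7.31/10) = 0.1858
Friis cascade:
  F = 1.849 + (1.129 − 1)/0.5408 + (6.194 − 1)/41.02 = 2.215
NF = 10 log₁₀(2.215) = 3.45 dB

3.45 dB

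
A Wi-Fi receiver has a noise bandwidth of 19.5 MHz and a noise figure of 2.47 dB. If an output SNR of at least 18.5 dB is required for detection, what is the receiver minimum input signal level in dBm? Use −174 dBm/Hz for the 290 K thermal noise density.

Sensitivity = −174 + 10 log₁₀(B) + NF + SNR_min
= −174 + 72.9 + 2.47 + 18.5
= −80.13 dBm → −80.1 dBm

−80.1 dBm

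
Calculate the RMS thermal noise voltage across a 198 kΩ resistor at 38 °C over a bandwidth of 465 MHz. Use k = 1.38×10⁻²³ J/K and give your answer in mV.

T = 38 °C + 273.15 = 311.15 K
V_n = √(4kTRB)
4kTRB = 4 × 1.38×10⁻²³ × 311.15 × 1.98×10⁵ × 4.65×10⁸ = 1.58×10⁻⁶ V²
V_n = √(1.58×10⁻⁶) = 1.26×10⁻³ V = 1.26 mV

1.26 mV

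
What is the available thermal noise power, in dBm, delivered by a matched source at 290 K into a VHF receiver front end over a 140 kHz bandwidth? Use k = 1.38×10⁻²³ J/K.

P_n = kTB = 1.38×10⁻²³ × 290 × 1.40×10⁵ = 5.60×10⁻¹⁶ W
In dBm: 10 log₁₀(5.60×10⁻¹⁶ / 10⁻³) = −122.5 dBm

−122.5 dBm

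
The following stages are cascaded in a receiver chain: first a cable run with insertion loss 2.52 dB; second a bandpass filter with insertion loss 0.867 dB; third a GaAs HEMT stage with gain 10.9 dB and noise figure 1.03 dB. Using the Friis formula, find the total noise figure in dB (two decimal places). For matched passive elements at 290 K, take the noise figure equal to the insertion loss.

4.42 dB

Convert to linear (a loss of L dB is a gain of −L dB): F_i = 10^(NF_i/10), G_i = 10^(G_i,dB/10)
  Stage 1: F_1 = 10^(2.52/10) = 1.786, G_1 = 10^(−2.52/10) = 0.5598
  Stage 2: F_2 = 10^(0.867/10) = 1.221, G_2 = 10^(−0.867/10) = 0.8190
  Stage 3: F_3 = 10^(1.03/10) = 1.268, G_3 = 10^(10.9/10) = 12.30
Friis cascade:
  F = 1.786 + (1.221 − 1)/0.5598 + (1.268 − 1)/0.4585 = 2.765
NF = 10 log₁₀(2.765) = 4.42 dB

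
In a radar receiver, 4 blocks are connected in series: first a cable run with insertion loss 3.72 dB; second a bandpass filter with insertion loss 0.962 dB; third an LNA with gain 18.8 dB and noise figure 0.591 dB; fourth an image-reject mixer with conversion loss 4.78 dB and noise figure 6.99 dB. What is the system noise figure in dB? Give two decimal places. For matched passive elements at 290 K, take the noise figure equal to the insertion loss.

Convert to linear (a loss of L dB is a gain of −L dB): F_i = 10^(NF_i/10), G_i = 10^(G_i,dB/10)
  Stage 1: F_1 = 10^(3.72/10) = 2.355, G_1 = 10^(−3.72/10) = 0.4246
  Stage 2: F_2 = 10^(0.962/10) = 1.248, G_2 = 10^(−0.962/10) = 0.8013
  Stage 3: F_3 = 10^(0.591/10) = 1.146, G_3 = 10^(18.8/10) = 75.86
  Stage 4: F_4 = 10^(6.99/10) = 5.000, G_4 = 10^(−4.78/10) = 0.3327
Friis cascade:
  F = 2.355 + (1.248 − 1)/0.4246 + (1.146 − 1)/0.3403 + (5.000 − 1)/25.81 = 3.522
NF = 10 log₁₀(3.522) = 5.47 dB

5.47 dB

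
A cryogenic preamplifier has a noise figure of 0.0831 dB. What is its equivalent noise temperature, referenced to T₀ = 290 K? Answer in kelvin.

5.60 K

F = 10^(0.0831/10) = 1.01932
T_e = (F − 1)·T₀ = (1.01932 − 1) × 290 = 5.60 K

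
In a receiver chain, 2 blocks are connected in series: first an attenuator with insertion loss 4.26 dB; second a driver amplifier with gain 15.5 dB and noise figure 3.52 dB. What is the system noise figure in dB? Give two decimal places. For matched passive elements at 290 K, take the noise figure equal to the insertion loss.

Convert to linear (a loss of L dB is a gain of −L dB): F_i = 10^(NF_i/10), G_i = 10^(G_i,dB/10)
  Stage 1: F_1 = 10^(4.26/10) = 2.667, G_1 = 10^(−4.26/10) = 0.3750
  Stage 2: F_2 = 10^(3.52/10) = 2.249, G_2 = 10^(15.5/10) = 35.48
Friis cascade:
  F = 2.667 + (2.249 − 1)/0.3750 = 5.998
NF = 10 log₁₀(5.998) = 7.78 dB

7.78 dB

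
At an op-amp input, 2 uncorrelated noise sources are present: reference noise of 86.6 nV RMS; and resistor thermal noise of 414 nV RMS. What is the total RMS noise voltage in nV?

Uncorrelated sources add in power (mean-square): V_tot = √(ΣV_i²)
V_tot = √[(8.66×10⁻⁸)² + (4.14×10⁻⁷)²] = 4.23×10⁻⁷ V = 423 nV

423 nV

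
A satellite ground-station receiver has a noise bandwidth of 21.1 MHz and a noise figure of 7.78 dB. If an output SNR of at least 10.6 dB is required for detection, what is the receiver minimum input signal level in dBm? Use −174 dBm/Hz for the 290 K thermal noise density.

−82.4 dBm

Sensitivity = −174 + 10 log₁₀(B) + NF + SNR_min
= −174 + 73.24 + 7.78 + 10.6
= −82.38 dBm → −82.4 dBm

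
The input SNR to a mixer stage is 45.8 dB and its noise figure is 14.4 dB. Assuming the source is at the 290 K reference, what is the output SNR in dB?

31.4 dB

By definition F = SNR_in/SNR_out, so in dB: SNR_out = SNR_in − NF
SNR_out = 45.8 − 14.4 = 31.4 dB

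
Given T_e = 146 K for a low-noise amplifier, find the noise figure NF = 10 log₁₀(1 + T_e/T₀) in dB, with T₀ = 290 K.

1.77 dB

F = 1 + T_e/T₀ = 1 + 146/290 = 1.50345
NF = 10 log₁₀(1.50345) = 1.77 dB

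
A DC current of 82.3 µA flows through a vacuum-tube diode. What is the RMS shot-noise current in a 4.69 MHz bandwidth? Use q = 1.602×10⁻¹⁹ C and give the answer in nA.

I_n = √(2qI·B)
2qI·B = 2 × 1.602×10⁻¹⁹ × 8.23×10⁻⁵ × 4.69×10⁶ = 1.24×10⁻¹⁶ A²
I_n = √(1.24×10⁻¹⁶) = 1.11×10⁻⁸ A = 11.1 nA

11.1 nA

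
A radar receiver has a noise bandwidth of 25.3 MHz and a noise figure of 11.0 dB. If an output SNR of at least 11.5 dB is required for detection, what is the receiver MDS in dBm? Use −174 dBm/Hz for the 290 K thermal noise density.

Sensitivity = −174 + 10 log₁₀(B) + NF + SNR_min
= −174 + 74.03 + 11.0 + 11.5
= −77.47 dBm → −77.5 dBm

−77.5 dBm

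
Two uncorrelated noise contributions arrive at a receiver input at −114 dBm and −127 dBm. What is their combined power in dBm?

Convert to linear, add, convert back:
P₁ = 3.98×10⁻¹⁵ W, P₂ = 2.00×10⁻¹⁶ W
P_tot = 4.18×10⁻¹⁵ W → 10 log₁₀(P_tot / 10⁻³) = −113.8 dBm

−113.8 dBm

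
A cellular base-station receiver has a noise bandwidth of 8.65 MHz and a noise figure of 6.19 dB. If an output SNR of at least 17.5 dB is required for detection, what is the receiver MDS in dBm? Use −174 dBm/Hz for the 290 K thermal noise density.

Sensitivity = −174 + 10 log₁₀(B) + NF + SNR_min
= −174 + 69.37 + 6.19 + 17.5
= −80.94 dBm → −80.9 dBm

−80.9 dBm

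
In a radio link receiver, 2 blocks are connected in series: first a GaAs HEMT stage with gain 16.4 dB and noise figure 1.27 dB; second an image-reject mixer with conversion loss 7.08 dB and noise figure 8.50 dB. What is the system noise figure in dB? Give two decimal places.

Convert to linear (a loss of L dB is a gain of −L dB): F_i = 10^(NF_i/10), G_i = 10^(G_i,dB/10)
  Stage 1: F_1 = 10^(1.27/10) = 1.340, G_1 = 10^(16.4/10) = 43.65
  Stage 2: F_2 = 10^(8.50/10) = 7.079, G_2 = 10^(−7.08/10) = 0.1959
Friis cascade:
  F = 1.340 + (7.079 − 1)/43.65 = 1.479
NF = 10 log₁₀(1.479) = 1.70 dB

1.70 dB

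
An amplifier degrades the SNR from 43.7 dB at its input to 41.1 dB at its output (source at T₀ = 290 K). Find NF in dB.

2.6 dB

NF (dB) = SNR_in(dB) − SNR_out(dB) when the source is at T₀
NF = 43.7 − 41.1 = 2.6 dB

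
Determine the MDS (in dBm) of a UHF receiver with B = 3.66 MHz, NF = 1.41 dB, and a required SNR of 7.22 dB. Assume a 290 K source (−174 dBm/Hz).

Sensitivity = −174 + 10 log₁₀(B) + NF + SNR_min
= −174 + 65.63 + 1.41 + 7.22
= −99.74 dBm → −99.7 dBm

−99.7 dBm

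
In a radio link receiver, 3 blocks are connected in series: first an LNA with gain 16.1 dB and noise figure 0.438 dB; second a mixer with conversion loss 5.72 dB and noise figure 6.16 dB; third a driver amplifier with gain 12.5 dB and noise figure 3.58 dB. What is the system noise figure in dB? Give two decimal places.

Convert to linear (a loss of L dB is a gain of −L dB): F_i = 10^(NF_i/10), G_i = 10^(G_i,dB/10)
  Stage 1: F_1 = 10^(0.438/10) = 1.106, G_1 = 10^(16.1/10) = 40.74
  Stage 2: F_2 = 10^(6.16/10) = 4.130, G_2 = 10^(−5.72/10) = 0.2679
  Stage 3: F_3 = 10^(3.58/10) = 2.280, G_3 = 10^(12.5/10) = 17.78
Friis cascade:
  F = 1.106 + (4.130 − 1)/40.74 + (2.280 − 1)/10.91 = 1.300
NF = 10 log₁₀(1.300) = 1.14 dB

1.14 dB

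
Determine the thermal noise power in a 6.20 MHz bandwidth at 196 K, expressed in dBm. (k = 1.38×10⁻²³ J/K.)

P_n = kTB = 1.38×10⁻²³ × 196 × 6.20×10⁶ = 1.68×10⁻¹⁴ W
In dBm: 10 log₁₀(1.68×10⁻¹⁴ / 10⁻³) = −107.8 dBm

−107.8 dBm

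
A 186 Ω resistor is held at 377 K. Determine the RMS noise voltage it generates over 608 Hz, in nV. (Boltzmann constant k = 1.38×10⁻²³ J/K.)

V_n = √(4kTRB)
4kTRB = 4 × 1.38×10⁻²³ × 377 × 1.86×10² × 6.08×10² = 2.35×10⁻¹⁵ V²
V_n = √(2.35×10⁻¹⁵) = 4.85×10⁻⁸ V = 48.5 nV

48.5 nV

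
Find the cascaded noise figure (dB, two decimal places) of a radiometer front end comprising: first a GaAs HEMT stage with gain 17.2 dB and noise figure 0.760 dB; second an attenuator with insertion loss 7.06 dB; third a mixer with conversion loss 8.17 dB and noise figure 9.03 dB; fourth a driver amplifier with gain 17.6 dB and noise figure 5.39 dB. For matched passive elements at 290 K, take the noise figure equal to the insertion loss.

5.45 dB

Convert to linear (a loss of L dB is a gain of −L dB): F_i = 10^(NF_i/10), G_i = 10^(G_i,dB/10)
  Stage 1: F_1 = 10^(0.760/10) = 1.191, G_1 = 10^(17.2/10) = 52.48
  Stage 2: F_2 = 10^(7.06/10) = 5.082, G_2 = 10^(−7.06/10) = 0.1968
  Stage 3: F_3 = 10^(9.03/10) = 7.998, G_3 = 10^(−8.17/10) = 0.1524
  Stage 4: F_4 = 10^(5.39/10) = 3.459, G_4 = 10^(17.6/10) = 57.54
Friis cascade:
  F = 1.191 + (5.082 − 1)/52.48 + (7.998 − 1)/10.33 + (3.459 − 1)/1.574 = 3.509
NF = 10 log₁₀(3.509) = 5.45 dB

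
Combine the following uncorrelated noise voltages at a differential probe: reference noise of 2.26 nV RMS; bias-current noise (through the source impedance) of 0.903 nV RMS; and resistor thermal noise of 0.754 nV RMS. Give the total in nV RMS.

2.55 nV

Uncorrelated sources add in power (mean-square): V_tot = √(ΣV_i²)
V_tot = √[(2.26×10⁻⁹)² + (9.03×10⁻¹⁰)² + (7.54×10⁻¹⁰)²] = 2.55×10⁻⁹ V = 2.55 nV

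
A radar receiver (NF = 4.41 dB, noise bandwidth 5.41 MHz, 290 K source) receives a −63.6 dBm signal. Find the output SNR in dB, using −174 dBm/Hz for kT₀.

Noise floor: N = −174 + 10 log₁₀(B) + NF
10 log₁₀(5.41×10⁶) = 67.33 dB
N = −174 + 67.33 + 4.41 = −102.26 dBm
SNR = P_sig − N = −63.6 − (−102.26) = 38.66 dB → 38.7 dB

38.7 dB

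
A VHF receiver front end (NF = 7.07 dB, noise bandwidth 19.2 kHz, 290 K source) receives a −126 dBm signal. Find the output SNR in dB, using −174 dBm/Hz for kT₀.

Noise floor: N = −174 + 10 log₁₀(B) + NF
10 log₁₀(1.92×10⁴) = 42.83 dB
N = −174 + 42.83 + 7.07 = −124.10 dBm
SNR = P_sig − N = −126 − (−124.10) = −1.90 dB → −1.9 dB

−1.9 dB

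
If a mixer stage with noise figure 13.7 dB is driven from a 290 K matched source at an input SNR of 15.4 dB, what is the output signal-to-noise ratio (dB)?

1.7 dB

By definition F = SNR_in/SNR_out, so in dB: SNR_out = SNR_in − NF
SNR_out = 15.4 − 13.7 = 1.7 dB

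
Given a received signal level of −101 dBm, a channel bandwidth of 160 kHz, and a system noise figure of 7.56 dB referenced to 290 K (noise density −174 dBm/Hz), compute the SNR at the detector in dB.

13.4 dB

Noise floor: N = −174 + 10 log₁₀(B) + NF
10 log₁₀(1.60×10⁵) = 52.04 dB
N = −174 + 52.04 + 7.56 = −114.40 dBm
SNR = P_sig − N = −101 − (−114.40) = 13.40 dB → 13.4 dB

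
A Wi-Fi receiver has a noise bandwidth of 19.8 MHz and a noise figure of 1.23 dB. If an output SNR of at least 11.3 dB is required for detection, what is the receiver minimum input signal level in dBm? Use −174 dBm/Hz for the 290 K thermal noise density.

−88.5 dBm

Sensitivity = −174 + 10 log₁₀(B) + NF + SNR_min
= −174 + 72.97 + 1.23 + 11.3
= −88.50 dBm → −88.5 dBm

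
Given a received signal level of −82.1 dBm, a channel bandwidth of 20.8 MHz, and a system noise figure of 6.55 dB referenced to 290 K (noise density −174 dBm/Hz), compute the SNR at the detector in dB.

12.2 dB

Noise floor: N = −174 + 10 log₁₀(B) + NF
10 log₁₀(2.08×10⁷) = 73.18 dB
N = −174 + 73.18 + 6.55 = −94.27 dBm
SNR = P_sig − N = −82.1 − (−94.27) = 12.17 dB → 12.2 dB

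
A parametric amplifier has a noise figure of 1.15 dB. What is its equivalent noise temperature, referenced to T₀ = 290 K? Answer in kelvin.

F = 10^(1.15/10) = 1.30317
T_e = (F − 1)·T₀ = (1.30317 − 1) × 290 = 87.9 K

87.9 K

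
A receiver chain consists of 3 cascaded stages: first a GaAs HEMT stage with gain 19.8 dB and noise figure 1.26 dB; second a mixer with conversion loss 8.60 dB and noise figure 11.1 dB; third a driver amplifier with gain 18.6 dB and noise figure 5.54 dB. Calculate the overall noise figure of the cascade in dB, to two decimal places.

2.19 dB

Convert to linear (a loss of L dB is a gain of −L dB): F_i = 10^(NF_i/10), G_i = 10^(G_i,dB/10)
  Stage 1: F_1 = 10^(1.26/10) = 1.337, G_1 = 10^(19.8/10) = 95.50
  Stage 2: F_2 = 10^(11.1/10) = 12.88, G_2 = 10^(−8.60/10) = 0.1380
  Stage 3: F_3 = 10^(5.54/10) = 3.581, G_3 = 10^(18.6/10) = 72.44
Friis cascade:
  F = 1.337 + (12.88 − 1)/95.50 + (3.581 − 1)/13.18 = 1.657
NF = 10 log₁₀(1.657) = 2.19 dB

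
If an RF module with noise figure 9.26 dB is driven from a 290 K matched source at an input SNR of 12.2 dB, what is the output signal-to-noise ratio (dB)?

By definition F = SNR_in/SNR_out, so in dB: SNR_out = SNR_in − NF
SNR_out = 12.2 − 9.26 = 2.94 dB

2.94 dB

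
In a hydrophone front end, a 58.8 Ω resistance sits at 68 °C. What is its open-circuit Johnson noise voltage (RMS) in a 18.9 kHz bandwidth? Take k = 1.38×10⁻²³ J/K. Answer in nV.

145 nV

T = 68 °C + 273.15 = 341.15 K
V_n = √(4kTRB)
4kTRB = 4 × 1.38×10⁻²³ × 341.15 × 5.88×10¹ × 1.89×10⁴ = 2.09×10⁻¹⁴ V²
V_n = √(2.09×10⁻¹⁴) = 1.45×10⁻⁷ V = 145 nV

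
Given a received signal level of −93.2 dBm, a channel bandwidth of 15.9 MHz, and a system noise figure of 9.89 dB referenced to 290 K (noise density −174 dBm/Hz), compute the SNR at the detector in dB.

Noise floor: N = −174 + 10 log₁₀(B) + NF
10 log₁₀(1.59×10⁷) = 72.01 dB
N = −174 + 72.01 + 9.89 = −92.10 dBm
SNR = P_sig − N = −93.2 − (−92.10) = −1.10 dB → −1.1 dB

−1.1 dB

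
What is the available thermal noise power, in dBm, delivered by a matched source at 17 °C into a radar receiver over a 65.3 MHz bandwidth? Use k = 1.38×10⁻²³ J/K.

−95.8 dBm

T = 17 °C + 273.15 = 290.15 K
P_n = kTB = 1.38×10⁻²³ × 290.15 × 6.53×10⁷ = 2.61×10⁻¹³ W
In dBm: 10 log₁₀(2.61×10⁻¹³ / 10⁻³) = −95.8 dBm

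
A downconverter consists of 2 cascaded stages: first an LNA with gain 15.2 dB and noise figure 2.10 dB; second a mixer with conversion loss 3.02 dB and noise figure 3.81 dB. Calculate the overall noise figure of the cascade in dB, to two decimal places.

2.21 dB

Convert to linear (a loss of L dB is a gain of −L dB): F_i = 10^(NF_i/10), G_i = 10^(G_i,dB/10)
  Stage 1: F_1 = 10^(2.10/10) = 1.622, G_1 = 10^(15.2/10) = 33.11
  Stage 2: F_2 = 10^(3.81/10) = 2.404, G_2 = 10^(−3.02/10) = 0.4989
Friis cascade:
  F = 1.622 + (2.404 − 1)/33.11 = 1.664
NF = 10 log₁₀(1.664) = 2.21 dB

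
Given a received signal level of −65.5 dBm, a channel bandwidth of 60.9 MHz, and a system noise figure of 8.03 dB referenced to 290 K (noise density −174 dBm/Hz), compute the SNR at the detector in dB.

Noise floor: N = −174 + 10 log₁₀(B) + NF
10 log₁₀(6.09×10⁷) = 77.85 dB
N = −174 + 77.85 + 8.03 = −88.12 dBm
SNR = P_sig − N = −65.5 − (−88.12) = 22.62 dB → 22.6 dB

22.6 dB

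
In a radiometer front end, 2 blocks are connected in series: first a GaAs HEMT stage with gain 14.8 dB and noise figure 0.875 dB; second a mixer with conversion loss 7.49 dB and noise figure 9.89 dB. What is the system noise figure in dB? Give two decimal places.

1.80 dB

Convert to linear (a loss of L dB is a gain of −L dB): F_i = 10^(NF_i/10), G_i = 10^(G_i,dB/10)
  Stage 1: F_1 = 10^(0.875/10) = 1.223, G_1 = 10^(14.8/10) = 30.20
  Stage 2: F_2 = 10^(9.89/10) = 9.750, G_2 = 10^(−7.49/10) = 0.1782
Friis cascade:
  F = 1.223 + (9.750 − 1)/30.20 = 1.513
NF = 10 log₁₀(1.513) = 1.80 dB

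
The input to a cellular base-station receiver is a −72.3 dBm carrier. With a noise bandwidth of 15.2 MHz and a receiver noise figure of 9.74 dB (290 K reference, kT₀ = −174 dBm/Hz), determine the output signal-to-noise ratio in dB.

Noise floor: N = −174 + 10 log₁₀(B) + NF
10 log₁₀(1.52×10⁷) = 71.82 dB
N = −174 + 71.82 + 9.74 = −92.44 dBm
SNR = P_sig − N = −72.3 − (−92.44) = 20.14 dB → 20.1 dB

20.1 dB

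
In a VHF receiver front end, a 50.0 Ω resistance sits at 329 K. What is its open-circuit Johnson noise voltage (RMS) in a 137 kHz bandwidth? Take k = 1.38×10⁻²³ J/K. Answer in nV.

353 nV

V_n = √(4kTRB)
4kTRB = 4 × 1.38×10⁻²³ × 329 × 5.00×10¹ × 1.37×10⁵ = 1.24×10⁻¹³ V²
V_n = √(1.24×10⁻¹³) = 3.53×10⁻⁷ V = 353 nV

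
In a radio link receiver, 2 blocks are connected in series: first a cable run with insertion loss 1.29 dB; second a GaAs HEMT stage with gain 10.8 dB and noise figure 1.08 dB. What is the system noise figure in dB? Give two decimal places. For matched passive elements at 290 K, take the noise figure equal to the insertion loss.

2.37 dB

Convert to linear (a loss of L dB is a gain of −L dB): F_i = 10^(NF_i/10), G_i = 10^(G_i,dB/10)
  Stage 1: F_1 = 10^(1.29/10) = 1.346, G_1 = 10^(−1.29/10) = 0.7430
  Stage 2: F_2 = 10^(1.08/10) = 1.282, G_2 = 10^(10.8/10) = 12.02
Friis cascade:
  F = 1.346 + (1.282 − 1)/0.7430 = 1.726
NF = 10 log₁₀(1.726) = 2.37 dB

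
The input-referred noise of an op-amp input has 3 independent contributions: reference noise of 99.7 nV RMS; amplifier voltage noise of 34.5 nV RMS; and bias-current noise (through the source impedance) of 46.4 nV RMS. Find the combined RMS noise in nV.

Uncorrelated sources add in power (mean-square): V_tot = √(ΣV_i²)
V_tot = √[(9.97×10⁻⁸)² + (3.45×10⁻⁸)² + (4.64×10⁻⁸)²] = 1.15×10⁻⁷ V = 115 nV

115 nV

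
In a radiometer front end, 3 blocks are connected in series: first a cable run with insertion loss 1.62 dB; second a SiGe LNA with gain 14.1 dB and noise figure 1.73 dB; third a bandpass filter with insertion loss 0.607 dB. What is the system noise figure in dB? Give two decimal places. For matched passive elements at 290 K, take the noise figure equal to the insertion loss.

3.37 dB

Convert to linear (a loss of L dB is a gain of −L dB): F_i = 10^(NF_i/10), G_i = 10^(G_i,dB/10)
  Stage 1: F_1 = 10^(1.62/10) = 1.452, G_1 = 10^(−1.62/10) = 0.6887
  Stage 2: F_2 = 10^(1.73/10) = 1.489, G_2 = 10^(14.1/10) = 25.70
  Stage 3: F_3 = 10^(0.607/10) = 1.150, G_3 = 10^(−0.607/10) = 0.8696
Friis cascade:
  F = 1.452 + (1.489 − 1)/0.6887 + (1.150 − 1)/17.70 = 2.171
NF = 10 log₁₀(2.171) = 3.37 dB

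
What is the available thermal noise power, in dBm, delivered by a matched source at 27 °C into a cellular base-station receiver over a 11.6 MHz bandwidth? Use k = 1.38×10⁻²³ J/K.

−103.2 dBm

T = 27 °C + 273.15 = 300.15 K
P_n = kTB = 1.38×10⁻²³ × 300.15 × 1.16×10⁷ = 4.80×10⁻¹⁴ W
In dBm: 10 log₁₀(4.80×10⁻¹⁴ / 10⁻³) = −103.2 dBm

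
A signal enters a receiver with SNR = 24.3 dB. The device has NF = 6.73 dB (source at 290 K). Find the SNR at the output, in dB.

By definition F = SNR_in/SNR_out, so in dB: SNR_out = SNR_in − NF
SNR_out = 24.3 − 6.73 = 17.57 dB

17.57 dB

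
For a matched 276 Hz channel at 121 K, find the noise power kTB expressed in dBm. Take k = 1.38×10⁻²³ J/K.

−153.4 dBm

P_n = kTB = 1.38×10⁻²³ × 121 × 2.76×10² = 4.61×10⁻¹⁹ W
In dBm: 10 log₁₀(4.61×10⁻¹⁹ / 10⁻³) = −153.4 dBm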